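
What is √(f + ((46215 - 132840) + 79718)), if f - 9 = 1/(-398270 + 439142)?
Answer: I*√2880812391990/20436 ≈ 83.054*I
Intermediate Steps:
f = 367849/40872 (f = 9 + 1/(-398270 + 439142) = 9 + 1/40872 = 367849/40872 ≈ 9.0000)
√(f + ((46215 - 132840) + 79718)) = √(367849/40872 + ((46215 - 132840) + 79718)) = √(367849/40872 + (-86625 + 79718)) = √(367849/40872 - 6907) = √(-281935055/40872) = I*√2880812391990/20436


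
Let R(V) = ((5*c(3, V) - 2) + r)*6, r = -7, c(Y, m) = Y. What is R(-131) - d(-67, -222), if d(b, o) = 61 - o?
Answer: -247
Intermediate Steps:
R(V) = 36 (R(V) = ((5*3 - 2) - 7)*6 = ((15 - 2) - 7)*6 = (13 - 7)*6 = 6*6 = 36)
R(-131) - d(-67, -222) = 36 - (61 - 1*(-222)) = 36 - (61 + 222) = 36 - 1*283 = 36 - 283 = -247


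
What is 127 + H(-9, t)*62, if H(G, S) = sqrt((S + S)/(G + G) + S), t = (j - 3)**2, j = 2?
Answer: 127 + 124*sqrt(2)/3 ≈ 185.45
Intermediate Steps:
t = 1 (t = (2 - 3)**2 = (-1)**2 = 1)
H(G, S) = sqrt(S + S/G) (H(G, S) = sqrt((2*S)/((2*G)) + S) = sqrt((2*S)*(1/(2*G)) + S) = sqrt(S/G + S) = sqrt(S + S/G))
127 + H(-9, t)*62 = 127 + sqrt(1 + 1/(-9))*62 = 127 + sqrt(1 + 1*(-1/9))*62 = 127 + sqrt(1 - 1/9)*62 = 127 + sqrt(8/9)*62 = 127 + (2*sqrt(2)/3)*62 = 127 + 124*sqrt(2)/3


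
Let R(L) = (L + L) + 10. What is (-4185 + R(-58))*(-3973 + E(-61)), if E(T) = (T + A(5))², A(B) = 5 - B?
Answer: 1081332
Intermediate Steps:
R(L) = 10 + 2*L (R(L) = 2*L + 10 = 10 + 2*L)
E(T) = T² (E(T) = (T + (5 - 1*5))² = (T + (5 - 5))² = (T + 0)² = T²)
(-4185 + R(-58))*(-3973 + E(-61)) = (-4185 + (10 + 2*(-58)))*(-3973 + (-61)²) = (-4185 + (10 - 116))*(-3973 + 3721) = (-4185 - 106)*(-252) = -4291*(-252) = 1081332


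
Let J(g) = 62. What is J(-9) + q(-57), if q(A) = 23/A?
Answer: 3511/57 ≈ 61.596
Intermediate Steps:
J(-9) + q(-57) = 62 + 23/(-57) = 62 + 23*(-1/57) = 62 - 23/57 = 3511/57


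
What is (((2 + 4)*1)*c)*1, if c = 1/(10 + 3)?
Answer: 6/13 ≈ 0.46154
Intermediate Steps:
c = 1/13 ≈ 0.076923
(((2 + 4)*1)*c)*1 = (((2 + 4)*1)*(1/13))*1 = ((6*1)*(1/13))*1 = (6*(1/13))*1 = (6/13)*1 = 6/13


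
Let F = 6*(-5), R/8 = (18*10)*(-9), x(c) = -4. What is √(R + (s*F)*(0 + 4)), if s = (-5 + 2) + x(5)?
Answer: 2*I*√3030 ≈ 110.09*I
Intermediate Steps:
R = -12960 (R = 8*((18*10)*(-9)) = 8*(180*(-9)) = 8*(-1620) = -12960)
F = -30
s = -7 (s = (-5 + 2) - 4 = -3 - 4 = -7)
√(R + (s*F)*(0 + 4)) = √(-12960 + (-7*(-30))*(0 + 4)) = √(-12960 + 210*4) = √(-12960 + 840) = √(-12120) = 2*I*√3030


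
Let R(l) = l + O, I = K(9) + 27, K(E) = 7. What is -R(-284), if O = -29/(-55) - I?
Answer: 17461/55 ≈ 317.47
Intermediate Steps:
I = 34 (I = 7 + 27 = 34)
O = -1841/55 (O = -29/(-55) - 1*34 = -29*(-1/55) - 34 = 29/55 - 34 = -1841/55 ≈ -33.473)
R(l) = -1841/55 + l (R(l) = l - 1841/55 = -1841/55 + l)
-R(-284) = -(-1841/55 - 284) = -1*(-17461/55) = 17461/55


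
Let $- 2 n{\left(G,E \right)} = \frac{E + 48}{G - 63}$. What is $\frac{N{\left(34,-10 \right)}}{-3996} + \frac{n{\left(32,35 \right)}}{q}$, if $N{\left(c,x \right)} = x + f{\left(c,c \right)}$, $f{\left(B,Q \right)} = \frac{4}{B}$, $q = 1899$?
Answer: $\frac{235355}{74057202} \approx 0.003178$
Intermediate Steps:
$N{\left(c,x \right)} = x + \frac{4}{c}$
$n{\left(G,E \right)} = - \frac{48 + E}{2 \left(-63 + G\right)}$ ($n{\left(G,E \right)} = - \frac{\left(E + 48\right) \frac{1}{G - 63}}{2} = - \frac{\left(48 + E\right) \frac{1}{-63 + G}}{2} = - \frac{\frac{1}{-63 + G} \left(48 + E\right)}{2} = - \frac{48 + E}{2 \left(-63 + G\right)}$)
$\frac{N{\left(34,-10 \right)}}{-3996} + \frac{n{\left(32,35 \right)}}{q} = \frac{-10 + \frac{4}{34}}{-3996} + \frac{\frac{1}{2} \frac{1}{-63 + 32} \left(-48 - 35\right)}{1899} = \left(-10 + 4 \cdot \frac{1}{34}\right) \left(- \frac{1}{3996}\right) + \frac{-48 - 35}{2 \left(-31\right)} \frac{1}{1899} = \left(-10 + \frac{2}{17}\right) \left(- \frac{1}{3996}\right) + \frac{1}{2} \left(- \frac{1}{31}\right) \left(-83\right) \frac{1}{1899} = \left(- \frac{168}{17}\right) \left(- \frac{1}{3996}\right) + \frac{83}{62} \cdot \frac{1}{1899} = \frac{14}{5661} + \frac{83}{117738} = \frac{235355}{74057202}$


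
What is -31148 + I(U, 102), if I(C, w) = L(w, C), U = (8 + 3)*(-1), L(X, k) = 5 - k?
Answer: -31132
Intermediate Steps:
U = -11 (U = 11*(-1) = -11)
I(C, w) = 5 - C
-31148 + I(U, 102) = -31148 + (5 - 1*(-11)) = -31148 + (5 + 11) = -31148 + 16 = -31132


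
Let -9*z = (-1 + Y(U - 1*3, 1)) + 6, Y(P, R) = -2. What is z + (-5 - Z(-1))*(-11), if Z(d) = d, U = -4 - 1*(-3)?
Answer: 131/3 ≈ 43.667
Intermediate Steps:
U = -1 (U = -4 + 3 = -1)
z = -⅓ (z = -((-1 - 2) + 6)/9 = -(-3 + 6)/9 = -⅑*3 = -⅓ ≈ -0.33333)
z + (-5 - Z(-1))*(-11) = -⅓ + (-5 - 1*(-1))*(-11) = -⅓ + (-5 + 1)*(-11) = -⅓ - 4*(-11) = -⅓ + 44 = 131/3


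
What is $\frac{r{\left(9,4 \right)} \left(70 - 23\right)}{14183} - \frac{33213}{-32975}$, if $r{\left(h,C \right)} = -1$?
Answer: $\frac{469510154}{467684425} \approx 1.0039$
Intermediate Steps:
$\frac{r{\left(9,4 \right)} \left(70 - 23\right)}{14183} - \frac{33213}{-32975} = \frac{\left(-1\right) \left(70 - 23\right)}{14183} - \frac{33213}{-32975} = \left(-1\right) 47 \cdot \frac{1}{14183} - - \frac{33213}{32975} = \left(-47\right) \frac{1}{14183} + \frac{33213}{32975} = - \frac{47}{14183} + \frac{33213}{32975} = \frac{469510154}{467684425}$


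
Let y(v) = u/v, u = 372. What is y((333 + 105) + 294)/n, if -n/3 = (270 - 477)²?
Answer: -31/7841367 ≈ -3.9534e-6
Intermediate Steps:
y(v) = 372/v
n = -128547 (n = -3*(270 - 477)² = -3*(-207)² = -3*42849 = -128547)
y((333 + 105) + 294)/n = (372/((333 + 105) + 294))/(-128547) = (372/(438 + 294))*(-1/128547) = (372/732)*(-1/128547) = (372*(1/732))*(-1/128547) = (31/61)*(-1/128547) = -31/7841367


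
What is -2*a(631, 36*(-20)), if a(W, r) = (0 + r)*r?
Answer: -1036800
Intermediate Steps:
a(W, r) = r² (a(W, r) = r*r = r²)
-2*a(631, 36*(-20)) = -2*(36*(-20))² = -2*(-720)² = -2*518400 = -1036800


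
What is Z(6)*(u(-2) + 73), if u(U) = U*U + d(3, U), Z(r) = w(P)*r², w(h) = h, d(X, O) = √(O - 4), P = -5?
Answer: -13860 - 180*I*√6 ≈ -13860.0 - 440.91*I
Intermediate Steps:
d(X, O) = √(-4 + O)
Z(r) = -5*r²
u(U) = U² + √(-4 + U) (u(U) = U*U + √(-4 + U) = U² + √(-4 + U))
Z(6)*(u(-2) + 73) = (-5*6²)*(((-2)² + √(-4 - 2)) + 73) = (-5*36)*((4 + √(-6)) + 73) = -180*((4 + I*√6) + 73) = -180*(77 + I*√6) = -13860 - 180*I*√6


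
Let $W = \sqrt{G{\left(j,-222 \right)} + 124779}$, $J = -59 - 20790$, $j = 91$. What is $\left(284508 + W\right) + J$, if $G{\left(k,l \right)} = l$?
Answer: $263659 + \sqrt{124557} \approx 2.6401 \cdot 10^{5}$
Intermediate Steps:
$J = -20849$ ($J = -59 - 20790 = -20849$)
$W = \sqrt{124557}$ ($W = \sqrt{-222 + 124779} = \sqrt{124557} \approx 352.93$)
$\left(284508 + W\right) + J = \left(284508 + \sqrt{124557}\right) - 20849 = 263659 + \sqrt{124557}$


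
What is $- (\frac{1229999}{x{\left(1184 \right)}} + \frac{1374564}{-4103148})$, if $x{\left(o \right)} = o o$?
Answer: $- \frac{259993928839}{479335220224} \approx -0.54241$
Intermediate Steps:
$x{\left(o \right)} = o^{2}$
$- (\frac{1229999}{x{\left(1184 \right)}} + \frac{1374564}{-4103148}) = - (\frac{1229999}{1184^{2}} + \frac{1374564}{-4103148}) = - (\frac{1229999}{1401856} + 1374564 \left(- \frac{1}{4103148}\right)) = - (1229999 \cdot \frac{1}{1401856} - \frac{114547}{341929}) = - (\frac{1229999}{1401856} - \frac{114547}{341929}) = \left(-1\right) \frac{259993928839}{479335220224} = - \frac{259993928839}{479335220224}$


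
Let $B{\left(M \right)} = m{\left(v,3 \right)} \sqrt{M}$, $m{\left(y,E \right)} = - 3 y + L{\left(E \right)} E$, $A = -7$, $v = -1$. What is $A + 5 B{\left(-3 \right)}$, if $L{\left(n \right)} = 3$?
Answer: $-7 + 60 i \sqrt{3} \approx -7.0 + 103.92 i$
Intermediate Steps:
$m{\left(y,E \right)} = - 3 y + 3 E$
$B{\left(M \right)} = 12 \sqrt{M}$ ($B{\left(M \right)} = \left(\left(-3\right) \left(-1\right) + 3 \cdot 3\right) \sqrt{M} = \left(3 + 9\right) \sqrt{M} = 12 \sqrt{M}$)
$A + 5 B{\left(-3 \right)} = -7 + 5 \cdot 12 \sqrt{-3} = -7 + 5 \cdot 12 i \sqrt{3} = -7 + 60 i \sqrt{3}$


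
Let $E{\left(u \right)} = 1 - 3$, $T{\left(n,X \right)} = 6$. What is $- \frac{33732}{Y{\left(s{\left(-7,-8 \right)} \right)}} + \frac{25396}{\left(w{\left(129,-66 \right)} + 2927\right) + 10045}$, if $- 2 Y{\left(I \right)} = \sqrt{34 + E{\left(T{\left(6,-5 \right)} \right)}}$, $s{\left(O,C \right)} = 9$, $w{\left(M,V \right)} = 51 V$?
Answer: $\frac{12698}{4803} + 8433 \sqrt{2} \approx 11929.0$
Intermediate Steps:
$E{\left(u \right)} = -2$
$Y{\left(I \right)} = - 2 \sqrt{2}$ ($Y{\left(I \right)} = - \frac{\sqrt{34 - 2}}{2} = - \frac{\sqrt{32}}{2} = - \frac{4 \sqrt{2}}{2} = - 2 \sqrt{2}$)
$- \frac{33732}{Y{\left(s{\left(-7,-8 \right)} \right)}} + \frac{25396}{\left(w{\left(129,-66 \right)} + 2927\right) + 10045} = - \frac{33732}{\left(-2\right) \sqrt{2}} + \frac{25396}{\left(51 \left(-66\right) + 2927\right) + 10045} = - 33732 \left(- \frac{\sqrt{2}}{4}\right) + \frac{25396}{\left(-3366 + 2927\right) + 10045} = 8433 \sqrt{2} + \frac{25396}{-439 + 10045} = 8433 \sqrt{2} + \frac{25396}{9606} = 8433 \sqrt{2} + 25396 \cdot \frac{1}{9606} = 8433 \sqrt{2} + \frac{12698}{4803} = \frac{12698}{4803} + 8433 \sqrt{2}$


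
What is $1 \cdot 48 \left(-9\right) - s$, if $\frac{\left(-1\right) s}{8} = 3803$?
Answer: $29992$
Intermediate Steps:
$s = -30424$ ($s = \left(-8\right) 3803 = -30424$)
$1 \cdot 48 \left(-9\right) - s = 1 \cdot 48 \left(-9\right) - -30424 = 48 \left(-9\right) + 30424 = -432 + 30424 = 29992$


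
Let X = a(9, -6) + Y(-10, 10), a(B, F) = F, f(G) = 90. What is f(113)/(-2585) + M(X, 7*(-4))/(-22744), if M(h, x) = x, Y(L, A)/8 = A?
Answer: -98729/2939662 ≈ -0.033585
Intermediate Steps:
Y(L, A) = 8*A
X = 74 (X = -6 + 8*10 = -6 + 80 = 74)
f(113)/(-2585) + M(X, 7*(-4))/(-22744) = 90/(-2585) + (7*(-4))/(-22744) = 90*(-1/2585) - 28*(-1/22744) = -18/517 + 7/5686 = -98729/2939662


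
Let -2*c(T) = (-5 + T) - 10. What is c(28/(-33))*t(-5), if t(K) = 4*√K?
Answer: 1046*I*√5/33 ≈ 70.877*I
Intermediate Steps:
c(T) = 15/2 - T/2 (c(T) = -((-5 + T) - 10)/2 = -(-15 + T)/2 = 15/2 - T/2)
c(28/(-33))*t(-5) = (15/2 - 14/(-33))*(4*√(-5)) = (15/2 - 14*(-1)/33)*(4*(I*√5)) = (15/2 - ½*(-28/33))*(4*I*√5) = (15/2 + 14/33)*(4*I*√5) = 523*(4*I*√5)/66 = 1046*I*√5/33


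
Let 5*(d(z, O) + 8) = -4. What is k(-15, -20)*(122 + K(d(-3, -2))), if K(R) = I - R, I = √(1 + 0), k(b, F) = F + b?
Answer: -4613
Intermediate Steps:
d(z, O) = -44/5 (d(z, O) = -8 + (⅕)*(-4) = -8 - ⅘ = -44/5)
I = 1 (I = √1 = 1)
K(R) = 1 - R
k(-15, -20)*(122 + K(d(-3, -2))) = (-20 - 15)*(122 + (1 - 1*(-44/5))) = -35*(122 + (1 + 44/5)) = -35*(122 + 49/5) = -35*659/5 = -4613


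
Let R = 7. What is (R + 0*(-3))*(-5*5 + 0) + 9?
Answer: -166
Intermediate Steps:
(R + 0*(-3))*(-5*5 + 0) + 9 = (7 + 0*(-3))*(-5*5 + 0) + 9 = (7 + 0)*(-25 + 0) + 9 = 7*(-25) + 9 = -175 + 9 = -166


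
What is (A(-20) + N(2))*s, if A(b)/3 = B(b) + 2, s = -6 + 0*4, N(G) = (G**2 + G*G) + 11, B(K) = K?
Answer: 210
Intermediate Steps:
N(G) = 11 + 2*G**2 (N(G) = (G**2 + G**2) + 11 = 2*G**2 + 11 = 11 + 2*G**2)
s = -6 (s = -6 + 0 = -6)
A(b) = 6 + 3*b (A(b) = 3*(b + 2) = 3*(2 + b) = 6 + 3*b)
(A(-20) + N(2))*s = ((6 + 3*(-20)) + (11 + 2*2**2))*(-6) = ((6 - 60) + (11 + 2*4))*(-6) = (-54 + (11 + 8))*(-6) = (-54 + 19)*(-6) = -35*(-6) = 210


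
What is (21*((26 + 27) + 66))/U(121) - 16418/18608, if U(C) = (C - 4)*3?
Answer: 6789779/1088568 ≈ 6.2374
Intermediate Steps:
U(C) = -12 + 3*C (U(C) = (-4 + C)*3 = -12 + 3*C)
(21*((26 + 27) + 66))/U(121) - 16418/18608 = (21*((26 + 27) + 66))/(-12 + 3*121) - 16418/18608 = (21*(53 + 66))/(-12 + 363) - 16418*1/18608 = (21*119)/351 - 8209/9304 = 2499*(1/351) - 8209/9304 = 833/117 - 8209/9304 = 6789779/1088568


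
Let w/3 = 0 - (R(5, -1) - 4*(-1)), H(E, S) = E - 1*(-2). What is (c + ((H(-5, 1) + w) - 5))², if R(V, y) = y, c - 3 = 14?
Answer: 0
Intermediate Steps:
c = 17 (c = 3 + 14 = 17)
H(E, S) = 2 + E (H(E, S) = E + 2 = 2 + E)
w = -9 (w = 3*(0 - (-1 - 4*(-1))) = 3*(0 - (-1 + 4)) = 3*(0 - 1*3) = 3*(0 - 3) = 3*(-3) = -9)
(c + ((H(-5, 1) + w) - 5))² = (17 + (((2 - 5) - 9) - 5))² = (17 + ((-3 - 9) - 5))² = (17 + (-12 - 5))² = (17 - 17)² = 0² = 0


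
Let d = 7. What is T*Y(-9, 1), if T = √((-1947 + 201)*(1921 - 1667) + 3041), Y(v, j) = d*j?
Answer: 7*I*√440443 ≈ 4645.6*I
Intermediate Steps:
Y(v, j) = 7*j
T = I*√440443 (T = √(-1746*254 + 3041) = √(-443484 + 3041) = √(-440443) = I*√440443 ≈ 663.66*I)
T*Y(-9, 1) = (I*√440443)*(7*1) = (I*√440443)*7 = 7*I*√440443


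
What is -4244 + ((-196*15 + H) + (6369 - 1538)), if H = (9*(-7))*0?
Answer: -2353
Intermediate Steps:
H = 0 (H = -63*0 = 0)
-4244 + ((-196*15 + H) + (6369 - 1538)) = -4244 + ((-196*15 + 0) + (6369 - 1538)) = -4244 + ((-2940 + 0) + 4831) = -4244 + (-2940 + 4831) = -4244 + 1891 = -2353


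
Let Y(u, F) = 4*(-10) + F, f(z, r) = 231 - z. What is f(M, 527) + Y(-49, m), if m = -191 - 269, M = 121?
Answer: -390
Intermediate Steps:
m = -460
Y(u, F) = -40 + F
f(M, 527) + Y(-49, m) = (231 - 1*121) + (-40 - 460) = (231 - 121) - 500 = 110 - 500 = -390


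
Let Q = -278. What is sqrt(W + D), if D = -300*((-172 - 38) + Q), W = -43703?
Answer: sqrt(102697) ≈ 320.46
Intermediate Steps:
D = 146400 (D = -300*((-172 - 38) - 278) = -300*(-210 - 278) = -300*(-488) = 146400)
sqrt(W + D) = sqrt(-43703 + 146400) = sqrt(102697)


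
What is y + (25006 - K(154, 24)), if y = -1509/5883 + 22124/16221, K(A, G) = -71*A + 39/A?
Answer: 176061473821855/4898644674 ≈ 35941.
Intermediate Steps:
y = 35226001/31809381 (y = -1509*1/5883 + 22124*(1/16221) = -503/1961 + 22124/16221 = 35226001/31809381 ≈ 1.1074)
y + (25006 - K(154, 24)) = 35226001/31809381 + (25006 - (-71*154 + 39/154)) = 35226001/31809381 + (25006 - (-10934 + 39*(1/154))) = 35226001/31809381 + (25006 - (-10934 + 39/154)) = 35226001/31809381 + (25006 - 1*(-1683797/154)) = 35226001/31809381 + (25006 + 1683797/154) = 35226001/31809381 + 5534721/154 = 176061473821855/4898644674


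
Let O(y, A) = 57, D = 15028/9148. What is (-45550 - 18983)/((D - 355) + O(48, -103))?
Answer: 49195657/225923 ≈ 217.75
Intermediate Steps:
D = 3757/2287 (D = 15028*(1/9148) = 3757/2287 ≈ 1.6428)
(-45550 - 18983)/((D - 355) + O(48, -103)) = (-45550 - 18983)/((3757/2287 - 355) + 57) = -64533/(-808128/2287 + 57) = -64533/(-677769/2287) = -64533*(-2287/677769) = 49195657/225923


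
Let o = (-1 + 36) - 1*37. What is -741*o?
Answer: 1482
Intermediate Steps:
o = -2 (o = 35 - 37 = -2)
-741*o = -741*(-2) = 1482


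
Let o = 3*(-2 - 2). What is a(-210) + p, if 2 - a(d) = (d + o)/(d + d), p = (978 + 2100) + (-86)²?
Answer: 733283/70 ≈ 10475.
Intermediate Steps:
p = 10474 (p = 3078 + 7396 = 10474)
o = -12 (o = 3*(-4) = -12)
a(d) = 2 - (-12 + d)/(2*d) (a(d) = 2 - (d - 12)/(d + d) = 2 - (-12 + d)/(2*d))
a(-210) + p = (3/2 + 6/(-210)) + 10474 = (3/2 + 6*(-1/210)) + 10474 = (3/2 - 1/35) + 10474 = 103/70 + 10474 = 733283/70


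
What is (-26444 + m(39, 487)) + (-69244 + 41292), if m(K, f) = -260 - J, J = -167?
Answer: -54489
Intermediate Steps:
m(K, f) = -93 (m(K, f) = -260 - 1*(-167) = -260 + 167 = -93)
(-26444 + m(39, 487)) + (-69244 + 41292) = (-26444 - 93) + (-69244 + 41292) = -26537 - 27952 = -54489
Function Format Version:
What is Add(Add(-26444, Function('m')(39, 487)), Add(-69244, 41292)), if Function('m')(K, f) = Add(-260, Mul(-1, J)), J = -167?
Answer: -54489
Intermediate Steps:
Function('m')(K, f) = -93 (Function('m')(K, f) = Add(-260, Mul(-1, -167)) = Add(-260, 167) = -93)
Add(Add(-26444, Function('m')(39, 487)), Add(-69244, 41292)) = Add(Add(-26444, -93), Add(-69244, 41292)) = Add(-26537, -27952) = -54489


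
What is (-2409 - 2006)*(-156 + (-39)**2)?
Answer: -6026475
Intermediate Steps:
(-2409 - 2006)*(-156 + (-39)**2) = -4415*(-156 + 1521) = -4415*1365 = -6026475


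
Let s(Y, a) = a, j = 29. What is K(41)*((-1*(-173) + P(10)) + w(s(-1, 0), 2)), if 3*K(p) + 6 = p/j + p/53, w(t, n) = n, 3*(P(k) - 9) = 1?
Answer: -3240580/13833 ≈ -234.26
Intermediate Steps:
P(k) = 28/3 (P(k) = 9 + (⅓)*1 = 9 + ⅓ = 28/3)
K(p) = -2 + 82*p/4611 (K(p) = -2 + (p/29 + p/53)/3 = -2 + (82*p/1537)/3 = -2 + 82*p/4611)
K(41)*((-1*(-173) + P(10)) + w(s(-1, 0), 2)) = (-2 + (82/4611)*41)*((-1*(-173) + 28/3) + 2) = (-2 + 3362/4611)*((173 + 28/3) + 2) = -5860*(547/3 + 2)/4611 = -5860/4611*553/3 = -3240580/13833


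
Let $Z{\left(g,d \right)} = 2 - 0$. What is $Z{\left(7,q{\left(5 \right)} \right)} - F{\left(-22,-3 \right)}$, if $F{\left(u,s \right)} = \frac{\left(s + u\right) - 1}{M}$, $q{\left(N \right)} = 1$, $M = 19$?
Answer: $\frac{64}{19} \approx 3.3684$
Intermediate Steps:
$F{\left(u,s \right)} = - \frac{1}{19} + \frac{s}{19} + \frac{u}{19}$ ($F{\left(u,s \right)} = \frac{\left(s + u\right) - 1}{19} = \left(-1 + s + u\right) \frac{1}{19} = - \frac{1}{19} + \frac{s}{19} + \frac{u}{19}$)
$Z{\left(g,d \right)} = 2$ ($Z{\left(g,d \right)} = 2 + 0 = 2$)
$Z{\left(7,q{\left(5 \right)} \right)} - F{\left(-22,-3 \right)} = 2 - \left(- \frac{1}{19} + \frac{1}{19} \left(-3\right) + \frac{1}{19} \left(-22\right)\right) = 2 - \left(- \frac{1}{19} - \frac{3}{19} - \frac{22}{19}\right) = 2 - - \frac{26}{19} = 2 + \frac{26}{19} = \frac{64}{19}$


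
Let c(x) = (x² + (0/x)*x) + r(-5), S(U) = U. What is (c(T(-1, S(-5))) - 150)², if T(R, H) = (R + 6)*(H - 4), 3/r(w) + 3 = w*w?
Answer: 1701810009/484 ≈ 3.5161e+6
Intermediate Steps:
r(w) = 3/(-3 + w²) (r(w) = 3/(-3 + w*w) = 3/(-3 + w²))
T(R, H) = (-4 + H)*(6 + R) (T(R, H) = (6 + R)*(-4 + H) = (-4 + H)*(6 + R))
c(x) = 3/22 + x² (c(x) = (x² + (0/x)*x) + 3/(-3 + (-5)²) = (x² + 0*x) + 3/(-3 + 25) = (x² + 0) + 3/22 = x² + 3*(1/22) = x² + 3/22 = 3/22 + x²)
(c(T(-1, S(-5))) - 150)² = ((3/22 + (-24 - 4*(-1) + 6*(-5) - 5*(-1))²) - 150)² = ((3/22 + (-24 + 4 - 30 + 5)²) - 150)² = ((3/22 + (-45)²) - 150)² = ((3/22 + 2025) - 150)² = (44553/22 - 150)² = (41253/22)² = 1701810009/484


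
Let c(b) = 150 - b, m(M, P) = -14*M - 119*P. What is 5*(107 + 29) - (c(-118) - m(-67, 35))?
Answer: -2815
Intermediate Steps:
m(M, P) = -119*P - 14*M
5*(107 + 29) - (c(-118) - m(-67, 35)) = 5*(107 + 29) - ((150 - 1*(-118)) - (-119*35 - 14*(-67))) = 5*136 - ((150 + 118) - (-4165 + 938)) = 680 - (268 - 1*(-3227)) = 680 - (268 + 3227) = 680 - 1*3495 = 680 - 3495 = -2815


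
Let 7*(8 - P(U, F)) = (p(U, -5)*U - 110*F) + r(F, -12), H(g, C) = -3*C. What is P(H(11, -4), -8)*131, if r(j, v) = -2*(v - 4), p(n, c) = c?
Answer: -104276/7 ≈ -14897.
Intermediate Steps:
r(j, v) = 8 - 2*v (r(j, v) = -2*(-4 + v) = 8 - 2*v)
P(U, F) = 24/7 + 5*U/7 + 110*F/7 (P(U, F) = 8 - ((-5*U - 110*F) + (8 - 2*(-12)))/7 = 8 - ((-110*F - 5*U) + (8 + 24))/7 = 8 - ((-110*F - 5*U) + 32)/7 = 8 - (32 - 110*F - 5*U)/7 = 8 + (-32/7 + 5*U/7 + 110*F/7) = 24/7 + 5*U/7 + 110*F/7)
P(H(11, -4), -8)*131 = (24/7 + 5*(-3*(-4))/7 + (110/7)*(-8))*131 = (24/7 + (5/7)*12 - 880/7)*131 = (24/7 + 60/7 - 880/7)*131 = -796/7*131 = -104276/7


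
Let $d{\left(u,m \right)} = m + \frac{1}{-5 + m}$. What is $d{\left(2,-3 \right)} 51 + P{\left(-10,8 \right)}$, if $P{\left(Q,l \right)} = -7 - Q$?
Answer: $- \frac{1251}{8} \approx -156.38$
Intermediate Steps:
$d{\left(2,-3 \right)} 51 + P{\left(-10,8 \right)} = \frac{1 + \left(-3\right)^{2} - -15}{-5 - 3} \cdot 51 - -3 = \frac{1 + 9 + 15}{-8} \cdot 51 + \left(-7 + 10\right) = \left(- \frac{1}{8}\right) 25 \cdot 51 + 3 = \left(- \frac{25}{8}\right) 51 + 3 = - \frac{1275}{8} + 3 = - \frac{1251}{8}$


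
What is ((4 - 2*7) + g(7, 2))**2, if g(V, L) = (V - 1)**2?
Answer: 676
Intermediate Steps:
g(V, L) = (-1 + V)**2
((4 - 2*7) + g(7, 2))**2 = ((4 - 2*7) + (-1 + 7)**2)**2 = ((4 - 14) + 6**2)**2 = (-10 + 36)**2 = 26**2 = 676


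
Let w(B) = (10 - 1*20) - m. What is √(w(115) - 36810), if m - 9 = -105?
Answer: 2*I*√9181 ≈ 191.64*I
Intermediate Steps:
m = -96 (m = 9 - 105 = -96)
w(B) = 86 (w(B) = (10 - 1*20) - 1*(-96) = (10 - 20) + 96 = -10 + 96 = 86)
√(w(115) - 36810) = √(86 - 36810) = √(-36724) = 2*I*√9181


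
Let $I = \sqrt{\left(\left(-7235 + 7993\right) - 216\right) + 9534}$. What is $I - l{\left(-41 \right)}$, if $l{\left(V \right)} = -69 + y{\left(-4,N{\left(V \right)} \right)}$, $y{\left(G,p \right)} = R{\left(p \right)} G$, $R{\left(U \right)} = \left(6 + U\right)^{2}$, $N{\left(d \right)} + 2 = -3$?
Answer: $73 + 2 \sqrt{2519} \approx 173.38$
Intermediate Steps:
$N{\left(d \right)} = -5$ ($N{\left(d \right)} = -2 - 3 = -5$)
$y{\left(G,p \right)} = G \left(6 + p\right)^{2}$ ($y{\left(G,p \right)} = \left(6 + p\right)^{2} G = G \left(6 + p\right)^{2}$)
$I = 2 \sqrt{2519}$ ($I = \sqrt{\left(758 - 216\right) + 9534} = \sqrt{542 + 9534} = \sqrt{10076} = 2 \sqrt{2519} \approx 100.38$)
$l{\left(V \right)} = -73$ ($l{\left(V \right)} = -69 - 4 \left(6 - 5\right)^{2} = -69 - 4 \cdot 1^{2} = -69 - 4 = -73$)
$I - l{\left(-41 \right)} = 2 \sqrt{2519} - -73 = 2 \sqrt{2519} + 73 = 73 + 2 \sqrt{2519}$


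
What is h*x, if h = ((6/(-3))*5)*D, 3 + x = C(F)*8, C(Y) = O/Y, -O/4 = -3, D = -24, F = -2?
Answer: -12240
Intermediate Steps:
O = 12 (O = -4*(-3) = 12)
C(Y) = 12/Y
x = -51 (x = -3 + (12/(-2))*8 = -3 + (12*(-½))*8 = -3 - 6*8 = -3 - 48 = -51)
h = 240 (h = ((6/(-3))*5)*(-24) = ((6*(-⅓))*5)*(-24) = -2*5*(-24) = -10*(-24) = 240)
h*x = 240*(-51) = -12240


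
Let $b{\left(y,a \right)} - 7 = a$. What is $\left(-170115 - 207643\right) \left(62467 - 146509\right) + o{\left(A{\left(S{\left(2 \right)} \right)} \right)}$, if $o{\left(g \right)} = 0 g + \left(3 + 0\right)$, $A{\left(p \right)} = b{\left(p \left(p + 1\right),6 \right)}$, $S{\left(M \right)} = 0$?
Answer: $31747537839$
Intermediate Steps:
$b{\left(y,a \right)} = 7 + a$
$A{\left(p \right)} = 13$ ($A{\left(p \right)} = 7 + 6 = 13$)
$o{\left(g \right)} = 3$ ($o{\left(g \right)} = 0 + 3 = 3$)
$\left(-170115 - 207643\right) \left(62467 - 146509\right) + o{\left(A{\left(S{\left(2 \right)} \right)} \right)} = \left(-170115 - 207643\right) \left(62467 - 146509\right) + 3 = \left(-377758\right) \left(-84042\right) + 3 = 31747537836 + 3 = 31747537839$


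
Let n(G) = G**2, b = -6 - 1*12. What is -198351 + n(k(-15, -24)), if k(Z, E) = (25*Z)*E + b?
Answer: 80477973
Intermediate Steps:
b = -18 (b = -6 - 12 = -18)
k(Z, E) = -18 + 25*E*Z (k(Z, E) = (25*Z)*E - 18 = 25*E*Z - 18 = -18 + 25*E*Z)
-198351 + n(k(-15, -24)) = -198351 + (-18 + 25*(-24)*(-15))**2 = -198351 + (-18 + 9000)**2 = -198351 + 8982**2 = -198351 + 80676324 = 80477973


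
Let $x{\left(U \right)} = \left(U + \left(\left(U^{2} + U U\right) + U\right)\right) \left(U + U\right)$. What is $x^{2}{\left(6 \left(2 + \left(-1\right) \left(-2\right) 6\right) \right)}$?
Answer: $5755392921600$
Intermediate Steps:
$x{\left(U \right)} = 2 U \left(2 U + 2 U^{2}\right)$ ($x{\left(U \right)} = \left(U + \left(\left(U^{2} + U^{2}\right) + U\right)\right) 2 U = \left(U + \left(2 U^{2} + U\right)\right) 2 U = \left(U + \left(U + 2 U^{2}\right)\right) 2 U = \left(2 U + 2 U^{2}\right) 2 U = 2 U \left(2 U + 2 U^{2}\right)$)
$x^{2}{\left(6 \left(2 + \left(-1\right) \left(-2\right) 6\right) \right)} = \left(4 \left(6 \left(2 + \left(-1\right) \left(-2\right) 6\right)\right)^{2} \left(1 + 6 \left(2 + \left(-1\right) \left(-2\right) 6\right)\right)\right)^{2} = \left(4 \left(6 \left(2 + 2 \cdot 6\right)\right)^{2} \left(1 + 6 \left(2 + 2 \cdot 6\right)\right)\right)^{2} = \left(4 \left(6 \left(2 + 12\right)\right)^{2} \left(1 + 6 \left(2 + 12\right)\right)\right)^{2} = \left(4 \left(6 \cdot 14\right)^{2} \left(1 + 6 \cdot 14\right)\right)^{2} = \left(4 \cdot 84^{2} \left(1 + 84\right)\right)^{2} = \left(4 \cdot 7056 \cdot 85\right)^{2} = 2399040^{2} = 5755392921600$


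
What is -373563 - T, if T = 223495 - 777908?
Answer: 180850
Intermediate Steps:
T = -554413
-373563 - T = -373563 - 1*(-554413) = -373563 + 554413 = 180850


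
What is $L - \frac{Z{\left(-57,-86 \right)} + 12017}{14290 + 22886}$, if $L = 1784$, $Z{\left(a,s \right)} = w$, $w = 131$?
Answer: $\frac{16577459}{9294} \approx 1783.7$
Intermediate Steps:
$Z{\left(a,s \right)} = 131$
$L - \frac{Z{\left(-57,-86 \right)} + 12017}{14290 + 22886} = 1784 - \frac{131 + 12017}{14290 + 22886} = 1784 - \frac{12148}{37176} = 1784 - 12148 \cdot \frac{1}{37176} = 1784 - \frac{3037}{9294} = \frac{16577459}{9294}$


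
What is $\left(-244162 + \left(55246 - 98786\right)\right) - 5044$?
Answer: $-292746$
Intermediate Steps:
$\left(-244162 + \left(55246 - 98786\right)\right) - 5044 = \left(-244162 - 43540\right) - 5044 = -287702 - 5044 = -292746$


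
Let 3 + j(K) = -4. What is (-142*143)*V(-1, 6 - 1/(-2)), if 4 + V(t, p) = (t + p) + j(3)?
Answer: 111683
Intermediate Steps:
j(K) = -7 (j(K) = -3 - 4 = -7)
V(t, p) = -11 + p + t (V(t, p) = -4 + ((t + p) - 7) = -4 + ((p + t) - 7) = -4 + (-7 + p + t) = -11 + p + t)
(-142*143)*V(-1, 6 - 1/(-2)) = (-142*143)*(-11 + (6 - 1/(-2)) - 1) = -20306*(-11 + (6 - 1*(-½)) - 1) = -20306*(-11 + (6 + ½) - 1) = -20306*(-11 + 13/2 - 1) = -20306*(-11/2) = 111683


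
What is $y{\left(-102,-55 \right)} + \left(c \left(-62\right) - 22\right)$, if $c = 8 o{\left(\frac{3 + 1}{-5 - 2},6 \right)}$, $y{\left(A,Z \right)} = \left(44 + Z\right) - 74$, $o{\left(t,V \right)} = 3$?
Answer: $-1595$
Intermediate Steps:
$y{\left(A,Z \right)} = -30 + Z$
$c = 24$ ($c = 8 \cdot 3 = 24$)
$y{\left(-102,-55 \right)} + \left(c \left(-62\right) - 22\right) = \left(-30 - 55\right) + \left(24 \left(-62\right) - 22\right) = -85 - 1510 = -1595$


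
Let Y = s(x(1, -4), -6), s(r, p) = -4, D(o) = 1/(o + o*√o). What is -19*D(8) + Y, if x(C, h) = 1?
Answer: -205/56 - 19*√2/28 ≈ -4.6204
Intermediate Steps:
D(o) = 1/(o + o^(3/2))
Y = -4
-19*D(8) + Y = -19/(8 + 8^(3/2)) - 4 = -19/(8 + 16*√2) - 4 = -4 - 19/(8 + 16*√2)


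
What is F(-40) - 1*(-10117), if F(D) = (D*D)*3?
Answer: 14917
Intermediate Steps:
F(D) = 3*D² (F(D) = D²*3 = 3*D²)
F(-40) - 1*(-10117) = 3*(-40)² - 1*(-10117) = 3*1600 + 10117 = 4800 + 10117 = 14917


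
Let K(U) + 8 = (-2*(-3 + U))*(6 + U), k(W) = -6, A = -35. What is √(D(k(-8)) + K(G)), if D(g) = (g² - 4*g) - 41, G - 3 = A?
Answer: 3*I*√201 ≈ 42.532*I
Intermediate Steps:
G = -32 (G = 3 - 35 = -32)
D(g) = -41 + g² - 4*g
K(U) = -8 + (6 + U)*(6 - 2*U) (K(U) = -8 + (-2*(-3 + U))*(6 + U) = -8 + (6 - 2*U)*(6 + U) = -8 + (6 + U)*(6 - 2*U))
√(D(k(-8)) + K(G)) = √((-41 + (-6)² - 4*(-6)) + (28 - 6*(-32) - 2*(-32)²)) = √((-41 + 36 + 24) + (28 + 192 - 2*1024)) = √(19 + (28 + 192 - 2048)) = √(19 - 1828) = √(-1809) = 3*I*√201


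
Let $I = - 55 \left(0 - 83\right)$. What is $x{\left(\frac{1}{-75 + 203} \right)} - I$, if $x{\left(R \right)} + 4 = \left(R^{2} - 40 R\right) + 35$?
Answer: $- \frac{74290175}{16384} \approx -4534.3$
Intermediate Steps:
$x{\left(R \right)} = 31 + R^{2} - 40 R$ ($x{\left(R \right)} = -4 + \left(\left(R^{2} - 40 R\right) + 35\right) = -4 + \left(35 + R^{2} - 40 R\right) = 31 + R^{2} - 40 R$)
$I = 4565$ ($I = \left(-55\right) \left(-83\right) = 4565$)
$x{\left(\frac{1}{-75 + 203} \right)} - I = \left(31 + \left(\frac{1}{-75 + 203}\right)^{2} - \frac{40}{-75 + 203}\right) - 4565 = \left(31 + \left(\frac{1}{128}\right)^{2} - \frac{40}{128}\right) - 4565 = \left(31 + \left(\frac{1}{128}\right)^{2} - \frac{5}{16}\right) - 4565 = \left(31 + \frac{1}{16384} - \frac{5}{16}\right) - 4565 = \frac{502785}{16384} - 4565 = - \frac{74290175}{16384}$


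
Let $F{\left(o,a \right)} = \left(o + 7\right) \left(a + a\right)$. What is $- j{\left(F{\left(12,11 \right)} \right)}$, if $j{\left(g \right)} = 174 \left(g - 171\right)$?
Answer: $-42978$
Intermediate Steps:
$F{\left(o,a \right)} = 2 a \left(7 + o\right)$ ($F{\left(o,a \right)} = \left(7 + o\right) 2 a = 2 a \left(7 + o\right)$)
$j{\left(g \right)} = -29754 + 174 g$ ($j{\left(g \right)} = 174 \left(-171 + g\right) = -29754 + 174 g$)
$- j{\left(F{\left(12,11 \right)} \right)} = - (-29754 + 174 \cdot 2 \cdot 11 \left(7 + 12\right)) = - (-29754 + 174 \cdot 2 \cdot 11 \cdot 19) = - (-29754 + 174 \cdot 418) = - (-29754 + 72732) = \left(-1\right) 42978 = -42978$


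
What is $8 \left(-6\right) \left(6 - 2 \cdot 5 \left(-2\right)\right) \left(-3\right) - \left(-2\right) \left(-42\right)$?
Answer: $3660$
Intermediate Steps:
$8 \left(-6\right) \left(6 - 2 \cdot 5 \left(-2\right)\right) \left(-3\right) - \left(-2\right) \left(-42\right) = - 48 \left(6 - -20\right) \left(-3\right) - 84 = - 48 \left(6 + 20\right) \left(-3\right) - 84 = - 48 \cdot 26 \left(-3\right) - 84 = \left(-48\right) \left(-78\right) - 84 = 3744 - 84 = 3660$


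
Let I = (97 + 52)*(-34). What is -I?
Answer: 5066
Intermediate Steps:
I = -5066 (I = 149*(-34) = -5066)
-I = -1*(-5066) = 5066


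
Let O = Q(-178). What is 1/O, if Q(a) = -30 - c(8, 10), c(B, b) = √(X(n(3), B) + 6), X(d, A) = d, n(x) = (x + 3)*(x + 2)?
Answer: -1/36 ≈ -0.027778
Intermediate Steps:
n(x) = (2 + x)*(3 + x) (n(x) = (3 + x)*(2 + x) = (2 + x)*(3 + x))
c(B, b) = 6 (c(B, b) = √((6 + 3² + 5*3) + 6) = √((6 + 9 + 15) + 6) = √(30 + 6) = √36 = 6)
Q(a) = -36 (Q(a) = -30 - 1*6 = -30 - 6 = -36)
O = -36
1/O = 1/(-36) = -1/36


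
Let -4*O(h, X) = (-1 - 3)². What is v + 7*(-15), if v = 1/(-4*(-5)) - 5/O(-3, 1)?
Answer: -1037/10 ≈ -103.70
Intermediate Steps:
O(h, X) = -4 (O(h, X) = -(-1 - 3)²/4 = -¼*(-4)² = -¼*16 = -4)
v = 13/10 (v = 1/(-4*(-5)) - 5/(-4) = 1/20 - 5*(-¼) = 1*(1/20) + 5/4 = 1/20 + 5/4 = 13/10 ≈ 1.3000)
v + 7*(-15) = 13/10 + 7*(-15) = 13/10 - 105 = -1037/10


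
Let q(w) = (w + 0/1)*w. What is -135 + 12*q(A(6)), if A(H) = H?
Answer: 297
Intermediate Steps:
q(w) = w² (q(w) = (w + 0*1)*w = (w + 0)*w = w*w = w²)
-135 + 12*q(A(6)) = -135 + 12*6² = -135 + 12*36 = -135 + 432 = 297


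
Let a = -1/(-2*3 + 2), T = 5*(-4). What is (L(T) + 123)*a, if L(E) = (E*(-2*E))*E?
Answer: 16123/4 ≈ 4030.8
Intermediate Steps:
T = -20
L(E) = -2*E³ (L(E) = (-2*E²)*E = -2*E³)
a = ¼ (a = -1/(-6 + 2) = -1/(-4) = -1*(-¼) = ¼ ≈ 0.25000)
(L(T) + 123)*a = (-2*(-20)³ + 123)*(¼) = (-2*(-8000) + 123)*(¼) = (16000 + 123)*(¼) = 16123*(¼) = 16123/4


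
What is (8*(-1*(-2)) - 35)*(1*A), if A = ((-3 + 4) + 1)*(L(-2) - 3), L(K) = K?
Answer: 190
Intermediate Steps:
A = -10 (A = ((-3 + 4) + 1)*(-2 - 3) = (1 + 1)*(-5) = 2*(-5) = -10)
(8*(-1*(-2)) - 35)*(1*A) = (8*(-1*(-2)) - 35)*(1*(-10)) = (8*2 - 35)*(-10) = (16 - 35)*(-10) = -19*(-10) = 190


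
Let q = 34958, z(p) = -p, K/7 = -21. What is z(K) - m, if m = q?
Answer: -34811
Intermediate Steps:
K = -147 (K = 7*(-21) = -147)
m = 34958
z(K) - m = -1*(-147) - 1*34958 = 147 - 34958 = -34811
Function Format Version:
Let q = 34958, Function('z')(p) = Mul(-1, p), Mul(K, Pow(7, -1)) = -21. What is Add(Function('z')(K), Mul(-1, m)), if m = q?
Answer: -34811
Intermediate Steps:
K = -147 (K = Mul(7, -21) = -147)
m = 34958
Add(Function('z')(K), Mul(-1, m)) = Add(Mul(-1, -147), Mul(-1, 34958)) = Add(147, -34958) = -34811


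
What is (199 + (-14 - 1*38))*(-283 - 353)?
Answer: -93492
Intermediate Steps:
(199 + (-14 - 1*38))*(-283 - 353) = (199 + (-14 - 38))*(-636) = (199 - 52)*(-636) = 147*(-636) = -93492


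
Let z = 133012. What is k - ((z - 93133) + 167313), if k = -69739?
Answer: -276931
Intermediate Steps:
k - ((z - 93133) + 167313) = -69739 - ((133012 - 93133) + 167313) = -69739 - (39879 + 167313) = -69739 - 1*207192 = -69739 - 207192 = -276931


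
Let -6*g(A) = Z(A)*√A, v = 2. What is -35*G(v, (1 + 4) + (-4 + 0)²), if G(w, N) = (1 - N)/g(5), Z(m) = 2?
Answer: -420*√5 ≈ -939.15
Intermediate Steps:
g(A) = -√A/3
G(w, N) = -3*√5*(1 - N)/5 (G(w, N) = (1 - N)/((-√5/3)) = (1 - N)*(-3*√5/5) = -3*√5*(1 - N)/5)
-35*G(v, (1 + 4) + (-4 + 0)²) = -21*√5*(-1 + ((1 + 4) + (-4 + 0)²)) = -21*√5*(-1 + (5 + (-4)²)) = -21*√5*(-1 + (5 + 16)) = -21*√5*(-1 + 21) = -21*√5*20 = -420*√5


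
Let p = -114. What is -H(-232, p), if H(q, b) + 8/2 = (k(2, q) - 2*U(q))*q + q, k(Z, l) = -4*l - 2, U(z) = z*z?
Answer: -24759268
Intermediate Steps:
U(z) = z²
k(Z, l) = -2 - 4*l
H(q, b) = -4 + q + q*(-2 - 4*q - 2*q²) (H(q, b) = -4 + (((-2 - 4*q) - 2*q²)*q + q) = -4 + ((-2 - 4*q - 2*q²)*q + q) = -4 + (q*(-2 - 4*q - 2*q²) + q) = -4 + (q + q*(-2 - 4*q - 2*q²)) = -4 + q + q*(-2 - 4*q - 2*q²))
-H(-232, p) = -(-4 - 1*(-232) - 4*(-232)² - 2*(-232)³) = -(-4 + 232 - 4*53824 - 2*(-12487168)) = -(-4 + 232 - 215296 + 24974336) = -1*24759268 = -24759268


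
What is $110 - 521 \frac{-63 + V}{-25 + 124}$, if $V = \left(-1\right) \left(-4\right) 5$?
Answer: $\frac{33293}{99} \approx 336.29$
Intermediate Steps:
$V = 20$ ($V = 4 \cdot 5 = 20$)
$110 - 521 \frac{-63 + V}{-25 + 124} = 110 - 521 \frac{-63 + 20}{-25 + 124} = 110 - 521 \left(- \frac{43}{99}\right) = 110 - 521 \left(\left(-43\right) \frac{1}{99}\right) = 110 - - \frac{22403}{99} = 110 + \frac{22403}{99} = \frac{33293}{99}$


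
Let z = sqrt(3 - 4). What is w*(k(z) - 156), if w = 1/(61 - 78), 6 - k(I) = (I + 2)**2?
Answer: 9 + 4*I/17 ≈ 9.0 + 0.23529*I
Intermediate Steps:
z = I (z = sqrt(-1) = I ≈ 1.0*I)
k(I) = 6 - (2 + I)**2 (k(I) = 6 - (I + 2)**2 = 6 - (2 + I)**2)
w = -1/17 (w = 1/(-17) = -1/17 ≈ -0.058824)
w*(k(z) - 156) = -((6 - (2 + I)**2) - 156)/17 = -(-150 - (2 + I)**2)/17 = 150/17 + (2 + I)**2/17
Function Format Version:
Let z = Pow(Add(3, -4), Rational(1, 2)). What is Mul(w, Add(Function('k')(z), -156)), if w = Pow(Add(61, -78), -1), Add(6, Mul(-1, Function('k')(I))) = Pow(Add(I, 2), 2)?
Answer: Add(9, Mul(Rational(4, 17), I)) ≈ Add(9.0000, Mul(0.23529, I))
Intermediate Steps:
z = I (z = Pow(-1, Rational(1, 2)) = I ≈ Mul(1.0000, I))
Function('k')(I) = Add(6, Mul(-1, Pow(Add(2, I), 2))) (Function('k')(I) = Add(6, Mul(-1, Pow(Add(I, 2), 2))) = Add(6, Mul(-1, Pow(Add(2, I), 2))))
w = Rational(-1, 17) (w = Pow(-17, -1) = Rational(-1, 17) ≈ -0.058824)
Mul(w, Add(Function('k')(z), -156)) = Mul(Rational(-1, 17), Add(Add(6, Mul(-1, Pow(Add(2, I), 2))), -156)) = Mul(Rational(-1, 17), Add(-150, Mul(-1, Pow(Add(2, I), 2)))) = Add(Rational(150, 17), Mul(Rational(1, 17), Pow(Add(2, I), 2)))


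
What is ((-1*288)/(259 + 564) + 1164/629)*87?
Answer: 67583340/517667 ≈ 130.55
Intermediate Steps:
((-1*288)/(259 + 564) + 1164/629)*87 = (-288/823 + 1164*(1/629))*87 = (-288*1/823 + 1164/629)*87 = (-288/823 + 1164/629)*87 = (776820/517667)*87 = 67583340/517667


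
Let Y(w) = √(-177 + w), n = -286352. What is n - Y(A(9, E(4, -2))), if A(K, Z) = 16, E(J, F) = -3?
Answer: -286352 - I*√161 ≈ -2.8635e+5 - 12.689*I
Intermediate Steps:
n - Y(A(9, E(4, -2))) = -286352 - √(-177 + 16) = -286352 - √(-161) = -286352 - I*√161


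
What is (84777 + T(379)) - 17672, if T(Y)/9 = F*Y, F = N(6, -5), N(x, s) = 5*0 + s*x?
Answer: -35225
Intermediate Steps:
N(x, s) = s*x (N(x, s) = 0 + s*x = s*x)
F = -30 (F = -5*6 = -30)
T(Y) = -270*Y (T(Y) = 9*(-30*Y) = -270*Y)
(84777 + T(379)) - 17672 = (84777 - 270*379) - 17672 = (84777 - 102330) - 17672 = -17553 - 17672 = -35225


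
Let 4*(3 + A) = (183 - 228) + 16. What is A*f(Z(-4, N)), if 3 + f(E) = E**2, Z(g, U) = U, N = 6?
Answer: -1353/4 ≈ -338.25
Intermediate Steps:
A = -41/4 (A = -3 + ((183 - 228) + 16)/4 = -3 + (-45 + 16)/4 = -3 + (1/4)*(-29) = -3 - 29/4 = -41/4 ≈ -10.250)
f(E) = -3 + E**2
A*f(Z(-4, N)) = -41*(-3 + 6**2)/4 = -41*(-3 + 36)/4 = -41/4*33 = -1353/4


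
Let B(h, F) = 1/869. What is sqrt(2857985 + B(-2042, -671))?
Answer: sqrt(2158238811454)/869 ≈ 1690.6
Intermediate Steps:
B(h, F) = 1/869
sqrt(2857985 + B(-2042, -671)) = sqrt(2857985 + 1/869) = sqrt(2483588966/869) = sqrt(2158238811454)/869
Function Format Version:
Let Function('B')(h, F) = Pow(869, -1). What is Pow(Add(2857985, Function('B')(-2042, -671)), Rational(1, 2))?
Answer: Mul(Rational(1, 869), Pow(2158238811454, Rational(1, 2))) ≈ 1690.6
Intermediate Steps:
Function('B')(h, F) = Rational(1, 869)
Pow(Add(2857985, Function('B')(-2042, -671)), Rational(1, 2)) = Pow(Add(2857985, Rational(1, 869)), Rational(1, 2)) = Pow(Rational(2483588966, 869), Rational(1, 2)) = Mul(Rational(1, 869), Pow(2158238811454, Rational(1, 2)))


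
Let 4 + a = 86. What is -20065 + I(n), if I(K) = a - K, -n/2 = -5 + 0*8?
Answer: -19993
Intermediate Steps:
a = 82 (a = -4 + 86 = 82)
n = 10 (n = -2*(-5 + 0*8) = -2*(-5 + 0) = -2*(-5) = 10)
I(K) = 82 - K
-20065 + I(n) = -20065 + (82 - 1*10) = -20065 + (82 - 10) = -20065 + 72 = -19993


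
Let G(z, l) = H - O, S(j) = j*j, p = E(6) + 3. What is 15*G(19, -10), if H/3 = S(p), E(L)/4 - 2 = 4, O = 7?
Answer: 32700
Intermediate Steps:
E(L) = 24 (E(L) = 8 + 4*4 = 8 + 16 = 24)
p = 27 (p = 24 + 3 = 27)
S(j) = j**2
H = 2187 (H = 3*27**2 = 3*729 = 2187)
G(z, l) = 2180 (G(z, l) = 2187 - 1*7 = 2187 - 7 = 2180)
15*G(19, -10) = 15*2180 = 32700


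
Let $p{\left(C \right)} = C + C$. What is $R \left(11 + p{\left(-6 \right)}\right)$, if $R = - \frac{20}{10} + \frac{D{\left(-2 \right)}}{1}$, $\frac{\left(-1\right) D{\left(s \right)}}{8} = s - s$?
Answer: $2$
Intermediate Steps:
$D{\left(s \right)} = 0$ ($D{\left(s \right)} = - 8 \left(s - s\right) = \left(-8\right) 0 = 0$)
$p{\left(C \right)} = 2 C$
$R = -2$ ($R = - \frac{20}{10} + \frac{0}{1} = \left(-20\right) \frac{1}{10} + 0 \cdot 1 = -2 + 0 = -2$)
$R \left(11 + p{\left(-6 \right)}\right) = - 2 \left(11 + 2 \left(-6\right)\right) = - 2 \left(11 - 12\right) = \left(-2\right) \left(-1\right) = 2$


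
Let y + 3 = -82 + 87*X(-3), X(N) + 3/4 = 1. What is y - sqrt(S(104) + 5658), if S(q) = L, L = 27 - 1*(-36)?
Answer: -253/4 - sqrt(5721) ≈ -138.89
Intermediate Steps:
X(N) = 1/4 (X(N) = -3/4 + 1 = 1/4)
L = 63 (L = 27 + 36 = 63)
S(q) = 63
y = -253/4 (y = -3 + (-82 + 87*(1/4)) = -3 + (-82 + 87/4) = -3 - 241/4 = -253/4 ≈ -63.250)
y - sqrt(S(104) + 5658) = -253/4 - sqrt(63 + 5658) = -253/4 - sqrt(5721)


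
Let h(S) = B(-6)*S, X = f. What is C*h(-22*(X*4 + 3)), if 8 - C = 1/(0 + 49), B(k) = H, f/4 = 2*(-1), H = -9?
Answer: -2245122/49 ≈ -45819.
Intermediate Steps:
f = -8 (f = 4*(2*(-1)) = 4*(-2) = -8)
X = -8
B(k) = -9
h(S) = -9*S
C = 391/49 (C = 8 - 1/(0 + 49) = 8 - 1/49 = 391/49 ≈ 7.9796)
C*h(-22*(X*4 + 3)) = 391*(-(-198)*(-8*4 + 3))/49 = 391*(-(-198)*(-32 + 3))/49 = 391*(-(-198)*(-29))/49 = 391*(-9*638)/49 = (391/49)*(-5742) = -2245122/49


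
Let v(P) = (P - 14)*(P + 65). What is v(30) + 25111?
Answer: 26631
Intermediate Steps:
v(P) = (-14 + P)*(65 + P)
v(30) + 25111 = (-910 + 30² + 51*30) + 25111 = (-910 + 900 + 1530) + 25111 = 1520 + 25111 = 26631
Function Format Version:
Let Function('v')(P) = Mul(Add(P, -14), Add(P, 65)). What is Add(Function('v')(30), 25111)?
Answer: 26631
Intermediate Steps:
Function('v')(P) = Mul(Add(-14, P), Add(65, P))
Add(Function('v')(30), 25111) = Add(Add(-910, Pow(30, 2), Mul(51, 30)), 25111) = Add(Add(-910, 900, 1530), 25111) = Add(1520, 25111) = 26631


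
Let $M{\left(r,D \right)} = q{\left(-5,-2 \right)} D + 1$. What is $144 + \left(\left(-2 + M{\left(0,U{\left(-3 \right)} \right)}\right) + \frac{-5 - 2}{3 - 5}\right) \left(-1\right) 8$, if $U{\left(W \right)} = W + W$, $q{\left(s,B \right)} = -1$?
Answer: $76$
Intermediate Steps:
$U{\left(W \right)} = 2 W$
$M{\left(r,D \right)} = 1 - D$ ($M{\left(r,D \right)} = - D + 1 = 1 - D$)
$144 + \left(\left(-2 + M{\left(0,U{\left(-3 \right)} \right)}\right) + \frac{-5 - 2}{3 - 5}\right) \left(-1\right) 8 = 144 + \left(\left(-2 - \left(-1 + 2 \left(-3\right)\right)\right) + \frac{-5 - 2}{3 - 5}\right) \left(-1\right) 8 = 144 + \left(\left(-2 + \left(1 - -6\right)\right) - \frac{7}{-2}\right) \left(-1\right) 8 = 144 + \left(\left(-2 + \left(1 + 6\right)\right) - - \frac{7}{2}\right) \left(-1\right) 8 = 144 + \left(\left(-2 + 7\right) + \frac{7}{2}\right) \left(-1\right) 8 = 144 + \left(5 + \frac{7}{2}\right) \left(-1\right) 8 = 144 + \frac{17}{2} \left(-1\right) 8 = 144 - 68 = 76$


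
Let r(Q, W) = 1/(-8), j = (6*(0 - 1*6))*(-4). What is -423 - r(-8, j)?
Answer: -3383/8 ≈ -422.88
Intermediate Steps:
j = 144 (j = (6*(0 - 6))*(-4) = (6*(-6))*(-4) = -36*(-4) = 144)
r(Q, W) = -1/8
-423 - r(-8, j) = -423 - 1*(-1/8) = -423 + 1/8 = -3383/8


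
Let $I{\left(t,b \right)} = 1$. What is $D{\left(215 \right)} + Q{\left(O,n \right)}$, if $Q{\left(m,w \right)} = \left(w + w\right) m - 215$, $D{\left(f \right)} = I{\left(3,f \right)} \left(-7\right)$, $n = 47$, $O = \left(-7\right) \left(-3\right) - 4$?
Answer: $1376$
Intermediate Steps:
$O = 17$ ($O = 21 - 4 = 17$)
$D{\left(f \right)} = -7$ ($D{\left(f \right)} = 1 \left(-7\right) = -7$)
$Q{\left(m,w \right)} = -215 + 2 m w$ ($Q{\left(m,w \right)} = 2 w m - 215 = 2 m w - 215 = -215 + 2 m w$)
$D{\left(215 \right)} + Q{\left(O,n \right)} = -7 - \left(215 - 1598\right) = -7 + \left(-215 + 1598\right) = -7 + 1383 = 1376$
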